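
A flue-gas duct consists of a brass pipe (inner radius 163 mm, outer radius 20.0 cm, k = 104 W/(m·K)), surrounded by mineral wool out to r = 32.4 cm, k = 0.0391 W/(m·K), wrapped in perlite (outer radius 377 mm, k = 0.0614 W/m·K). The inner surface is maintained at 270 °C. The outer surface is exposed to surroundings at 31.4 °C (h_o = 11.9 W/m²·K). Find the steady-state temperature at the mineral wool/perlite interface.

T = 74.1 °C

Series thermal resistances, inner to outer:
  R'_brass = ln(0.200/0.163)/(2πk) = 0.2046/(2π·104) = 3.131×10^-4 m·K/W
  R'_mineral wool = ln(0.324/0.200)/(2πk) = 0.4824/(2π·0.0391) = 1.964 m·K/W
  R'_perlite = ln(0.377/0.324)/(2πk) = 0.1515/(2π·0.0614) = 0.3927 m·K/W
  R'_conv,out = 1/(2πr h) = 1/(2π·0.377·11.9) = 0.03548 m·K/W
ΣR = 3.131×10^-4 + 1.964 + 0.3927 + 0.03548 = 2.392 m·K/W
Q' = ΔT/ΣR = (270 °C − 31.4 °C)/2.392 = 99.75 W/m
From the inner boundary to the mineral wool/perlite interface, ΣR_partial = 1.964 m·K/W.
T_interface = T_in − Q'·ΣR_partial = 270 °C − (99.75)(1.964) = 74.1 °C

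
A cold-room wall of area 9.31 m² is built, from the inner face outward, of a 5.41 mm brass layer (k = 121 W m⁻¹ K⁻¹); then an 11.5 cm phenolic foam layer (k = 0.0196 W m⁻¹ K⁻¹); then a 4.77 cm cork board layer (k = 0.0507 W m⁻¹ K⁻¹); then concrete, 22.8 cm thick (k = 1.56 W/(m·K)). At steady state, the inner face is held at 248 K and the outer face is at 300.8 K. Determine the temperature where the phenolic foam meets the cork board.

Resistance network (inner→outer):
  R_brass = L/(kA) = 0.00541/(121·9.31) = 4.802×10^-6 K/W
  R_phenolic foam = L/(kA) = 0.115/(0.0196·9.31) = 0.6302 K/W
  R_cork board = L/(kA) = 0.0477/(0.0507·9.31) = 0.1011 K/W
  R_concrete = L/(kA) = 0.228/(1.56·9.31) = 0.01570 K/W
ΣR = 4.802×10^-6 + 0.6302 + 0.1011 + 0.01570 = 0.7470 K/W
Q = ΔT/ΣR = (248 K − 300.8 K)/0.7470 = -70.68 W
From the inner boundary to the phenolic foam/cork board interface, ΣR_partial = 0.6302 K/W.
T_interface = T_in − Q·ΣR_partial = 248 K − (-70.68)(0.6302) = 292.5 K

T = 292.5 K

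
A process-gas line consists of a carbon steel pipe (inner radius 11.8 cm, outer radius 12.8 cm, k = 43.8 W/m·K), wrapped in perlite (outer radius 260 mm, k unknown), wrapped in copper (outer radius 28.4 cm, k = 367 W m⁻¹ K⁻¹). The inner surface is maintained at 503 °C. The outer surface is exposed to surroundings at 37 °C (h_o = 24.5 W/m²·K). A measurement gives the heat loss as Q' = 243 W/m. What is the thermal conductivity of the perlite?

ΣR = ΔT/Q' = |503 − 37|/243 = 1.918 m·K/W
Known resistances:
  R'_carbon steel = ln(0.128/0.118)/(2πk) = 0.08135/(2π·43.8) = 2.956×10^-4 m·K/W
  R'_copper = ln(0.284/0.260)/(2πk) = 0.08829/(2π·367) = 3.829×10^-5 m·K/W
  R'_conv,out = 1/(2πr h) = 1/(2π·0.284·24.5) = 0.02287 m·K/W
R_perlite = ΣR − ΣR_known = 1.918 − 0.02320 = 1.895 m·K/W
ln(r₂/r₁)/(2πk) = 1.895 ⇒ k = 0.7087/(2π·1.895) = 0.0595 W/m·K

k = 0.0595 W/m·K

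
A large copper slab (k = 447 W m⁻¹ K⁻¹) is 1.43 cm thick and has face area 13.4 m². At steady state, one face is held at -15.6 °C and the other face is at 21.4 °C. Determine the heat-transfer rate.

Q = 1.55×10^7 W

Q = kA·ΔT/L = 447 × 13.4 × |-15.6 °C − 21.4 °C| / 0.0143 = 1.55×10^7 W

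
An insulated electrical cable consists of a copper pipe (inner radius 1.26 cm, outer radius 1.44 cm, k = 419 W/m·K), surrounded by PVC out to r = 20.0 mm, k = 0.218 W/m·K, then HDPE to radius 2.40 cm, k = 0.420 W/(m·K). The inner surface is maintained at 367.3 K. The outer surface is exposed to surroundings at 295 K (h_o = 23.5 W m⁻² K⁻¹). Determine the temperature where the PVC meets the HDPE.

Series thermal resistances, inner to outer:
  R'_copper = ln(0.0144/0.0126)/(2πk) = 0.1335/(2π·419) = 5.072×10^-5 m·K/W
  R'_PVC = ln(0.0200/0.0144)/(2πk) = 0.3285/(2π·0.218) = 0.2398 m·K/W
  R'_HDPE = ln(0.0240/0.0200)/(2πk) = 0.1823/(2π·0.420) = 0.06909 m·K/W
  R'_conv,out = 1/(2πr h) = 1/(2π·0.0240·23.5) = 0.2822 m·K/W
ΣR = 5.072×10^-5 + 0.2398 + 0.06909 + 0.2822 = 0.5911 m·K/W
Q' = ΔT/ΣR = (367.3 K − 295 K)/0.5911 = 122.3 W/m
From the inner boundary to the PVC/HDPE interface, ΣR_partial = 0.2399 m·K/W.
T_interface = T_in − Q'·ΣR_partial = 367.3 K − (122.3)(0.2399) = 338.0 K

T = 338.0 K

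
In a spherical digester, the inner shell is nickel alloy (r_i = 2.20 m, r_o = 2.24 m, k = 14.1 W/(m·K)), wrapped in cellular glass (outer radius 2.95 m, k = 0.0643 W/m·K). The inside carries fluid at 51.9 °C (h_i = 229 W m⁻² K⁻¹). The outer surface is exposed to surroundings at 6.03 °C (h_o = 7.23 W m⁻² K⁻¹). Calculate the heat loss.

Q = 341 W

Series thermal resistances, inner to outer:
  R_conv,in = 1/(4πr²h) = 1/(4π·2.20²·229) = 7.180×10^-5 K/W
  R_nickel alloy = (1/2.20 − 1/2.24)/(4πk) = 0.008117/(4π·14.1) = 4.581×10^-5 K/W
  R_cellular glass = (1/2.24 − 1/2.95)/(4πk) = 0.1074/(4π·0.0643) = 0.1330 K/W
  R_conv,out = 1/(4πr²h) = 1/(4π·2.95²·7.23) = 0.001265 K/W
ΣR = 7.180×10^-5 + 4.581×10^-5 + 0.1330 + 0.001265 = 0.1344 K/W
Q = ΔT/ΣR = (51.9 °C − 6.03 °C)/0.1344 = 341 W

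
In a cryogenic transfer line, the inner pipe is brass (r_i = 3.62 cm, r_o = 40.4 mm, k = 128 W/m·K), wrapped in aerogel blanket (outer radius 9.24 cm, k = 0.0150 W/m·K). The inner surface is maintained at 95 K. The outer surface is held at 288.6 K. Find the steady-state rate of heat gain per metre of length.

Q' = 22.1 W/m

Series thermal resistances, inner to outer:
  R'_brass = ln(0.0404/0.0362)/(2πk) = 0.1098/(2π·128) = 1.365×10^-4 m·K/W
  R'_aerogel blanket = ln(0.0924/0.0404)/(2πk) = 0.8273/(2π·0.0150) = 8.778 m·K/W
ΣR = 1.365×10^-4 + 8.778 = 8.778 m·K/W
Q' = ΔT/ΣR = (95 K − 288.6 K)/8.778 = -22.1 W/m
(Negative Q' ⇒ heat flows inward; heat gain = 22.1 W/m.)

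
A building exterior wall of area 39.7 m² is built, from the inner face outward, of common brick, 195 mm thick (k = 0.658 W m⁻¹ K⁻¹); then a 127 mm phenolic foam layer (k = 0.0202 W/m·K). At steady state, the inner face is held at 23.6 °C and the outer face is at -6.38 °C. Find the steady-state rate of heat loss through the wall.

Q = 181 W

Resistance network (inner→outer):
  R_common brick = L/(kA) = 0.195/(0.658·39.7) = 0.007465 K/W
  R_phenolic foam = L/(kA) = 0.127/(0.0202·39.7) = 0.1584 K/W
ΣR = 0.007465 + 0.1584 = 0.1659 K/W
Q = ΔT/ΣR = (23.6 °C − -6.38 °C)/0.1659 = 181 W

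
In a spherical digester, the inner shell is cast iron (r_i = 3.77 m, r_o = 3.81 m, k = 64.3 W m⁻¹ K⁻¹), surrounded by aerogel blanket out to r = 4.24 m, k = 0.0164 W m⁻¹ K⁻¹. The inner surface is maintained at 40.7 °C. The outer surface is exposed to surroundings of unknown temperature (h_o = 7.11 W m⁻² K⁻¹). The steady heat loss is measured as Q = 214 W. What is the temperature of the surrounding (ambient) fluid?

T_out = 12.9 °C

Series resistances:
  R_cast iron = (1/3.77 − 1/3.81)/(4πk) = 0.002785/(4π·64.3) = 3.446×10^-6 K/W
  R_aerogel blanket = (1/3.81 − 1/4.24)/(4πk) = 0.02662/(4π·0.0164) = 0.1292 K/W
  R_conv,out = 1/(4πr²h) = 1/(4π·4.24²·7.11) = 6.226×10^-4 K/W
ΣR = 0.1298 K/W
ΔT = Q·ΣR = 214 × 0.1298 = 27.78 K
Heat flows outward, so T_out = T_in − ΔT = 40.7 − 27.78 = 12.9 °C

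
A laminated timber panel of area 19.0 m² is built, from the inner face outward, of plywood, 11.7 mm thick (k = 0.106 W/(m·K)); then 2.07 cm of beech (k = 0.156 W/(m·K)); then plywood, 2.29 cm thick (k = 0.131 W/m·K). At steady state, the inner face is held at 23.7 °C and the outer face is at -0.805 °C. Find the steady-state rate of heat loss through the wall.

Q = 1110 W

Treat each layer as a resistance in series:
  R_plywood = L/(kA) = 0.0117/(0.106·19.0) = 0.005809 K/W
  R_beech = L/(kA) = 0.0207/(0.156·19.0) = 0.006984 K/W
  R_plywood = L/(kA) = 0.0229/(0.131·19.0) = 0.009200 K/W
ΣR = 0.005809 + 0.006984 + 0.009200 = 0.02199 K/W
Q = ΔT/ΣR = (23.7 °C − -0.805 °C)/0.02199 = 1110 W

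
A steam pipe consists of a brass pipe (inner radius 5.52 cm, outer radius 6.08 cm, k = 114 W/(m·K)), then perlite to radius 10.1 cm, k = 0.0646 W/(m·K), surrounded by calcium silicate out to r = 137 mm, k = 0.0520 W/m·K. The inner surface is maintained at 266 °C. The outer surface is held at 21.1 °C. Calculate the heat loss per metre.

Q' = 112 W/m

Treat each layer as a resistance in series:
  R'_brass = ln(0.0608/0.0552)/(2πk) = 0.09663/(2π·114) = 1.349×10^-4 m·K/W
  R'_perlite = ln(0.101/0.0608)/(2πk) = 0.5075/(2π·0.0646) = 1.250 m·K/W
  R'_calcium silicate = ln(0.137/0.101)/(2πk) = 0.3049/(2π·0.0520) = 0.9331 m·K/W
ΣR = 1.349×10^-4 + 1.250 + 0.9331 = 2.183 m·K/W
Q' = ΔT/ΣR = (266 °C − 21.1 °C)/2.183 = 112 W/m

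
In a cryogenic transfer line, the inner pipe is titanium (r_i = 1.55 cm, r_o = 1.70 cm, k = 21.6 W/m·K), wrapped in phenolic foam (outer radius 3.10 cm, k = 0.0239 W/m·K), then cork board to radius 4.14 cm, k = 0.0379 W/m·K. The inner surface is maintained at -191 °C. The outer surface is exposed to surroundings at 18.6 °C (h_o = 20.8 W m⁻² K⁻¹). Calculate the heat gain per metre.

Resistance network (inner→outer):
  R'_titanium = ln(0.0170/0.0155)/(2πk) = 0.09237/(2π·21.6) = 6.806×10^-4 m·K/W
  R'_phenolic foam = ln(0.0310/0.0170)/(2πk) = 0.6008/(2π·0.0239) = 4.001 m·K/W
  R'_cork board = ln(0.0414/0.0310)/(2πk) = 0.2893/(2π·0.0379) = 1.215 m·K/W
  R'_conv,out = 1/(2πr h) = 1/(2π·0.0414·20.8) = 0.1848 m·K/W
ΣR = 6.806×10^-4 + 4.001 + 1.215 + 0.1848 = 5.401 m·K/W
Q' = ΔT/ΣR = (-191 °C − 18.6 °C)/5.401 = -38.8 W/m
(Negative Q' ⇒ heat flows inward; heat gain = 38.8 W/m.)

Q' = 38.8 W/m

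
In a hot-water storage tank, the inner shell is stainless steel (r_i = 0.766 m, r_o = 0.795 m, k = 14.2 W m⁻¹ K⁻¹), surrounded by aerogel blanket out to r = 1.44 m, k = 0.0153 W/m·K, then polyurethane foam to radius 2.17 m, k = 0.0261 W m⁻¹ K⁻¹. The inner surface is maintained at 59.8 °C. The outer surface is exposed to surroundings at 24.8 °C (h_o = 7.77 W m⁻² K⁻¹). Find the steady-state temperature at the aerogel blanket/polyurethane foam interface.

T = 31.7 °C

Treat each layer as a resistance in series:
  R_stainless steel = (1/0.766 − 1/0.795)/(4πk) = 0.04762/(4π·14.2) = 2.669×10^-4 K/W
  R_aerogel blanket = (1/0.795 − 1/1.44)/(4πk) = 0.5634/(4π·0.0153) = 2.930 K/W
  R_polyurethane foam = (1/1.44 − 1/2.17)/(4πk) = 0.2336/(4π·0.0261) = 0.7123 K/W
  R_conv,out = 1/(4πr²h) = 1/(4π·2.17²·7.77) = 0.002175 K/W
ΣR = 2.669×10^-4 + 2.930 + 0.7123 + 0.002175 = 3.645 K/W
Q = ΔT/ΣR = (59.8 °C − 24.8 °C)/3.645 = 9.602 W
From the inner boundary to the aerogel blanket/polyurethane foam interface, ΣR_partial = 2.930 K/W.
T_interface = T_in − Q·ΣR_partial = 59.8 °C − (9.602)(2.930) = 31.7 °C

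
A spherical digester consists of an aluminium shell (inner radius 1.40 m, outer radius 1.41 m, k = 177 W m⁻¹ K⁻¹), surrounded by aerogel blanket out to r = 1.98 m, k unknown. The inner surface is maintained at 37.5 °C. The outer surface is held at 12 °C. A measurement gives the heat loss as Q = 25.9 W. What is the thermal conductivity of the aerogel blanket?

k = 0.0165 W/m·K

ΣR = ΔT/Q = |37.5 − 12|/25.9 = 0.9846 K/W
Known resistances:
  R_aluminium = (1/1.40 − 1/1.41)/(4πk) = 0.005066/(4π·177) = 2.278×10^-6 K/W
R_aerogel blanket = ΣR − ΣR_known = 0.9846 − 2.278×10^-6 = 0.9846 K/W
(1/r₁−1/r₂)/(4πk) = 0.9846 ⇒ k = 0.2042/(4π·0.9846) = 0.0165 W/m·K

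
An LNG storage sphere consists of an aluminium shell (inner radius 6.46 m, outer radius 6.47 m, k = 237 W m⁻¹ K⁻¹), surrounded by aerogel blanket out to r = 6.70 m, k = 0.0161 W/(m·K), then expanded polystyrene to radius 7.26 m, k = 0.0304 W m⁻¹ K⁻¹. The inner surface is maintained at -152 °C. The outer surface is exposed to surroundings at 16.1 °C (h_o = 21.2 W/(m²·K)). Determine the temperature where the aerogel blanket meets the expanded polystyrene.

T = -73.9 °C

Series thermal resistances, inner to outer:
  R_aluminium = (1/6.46 − 1/6.47)/(4πk) = 2.393×10^-4/(4π·237) = 8.034×10^-8 K/W
  R_aerogel blanket = (1/6.47 − 1/6.70)/(4πk) = 0.005306/(4π·0.0161) = 0.02622 K/W
  R_expanded polystyrene = (1/6.70 − 1/7.26)/(4πk) = 0.01151/(4π·0.0304) = 0.03014 K/W
  R_conv,out = 1/(4πr²h) = 1/(4π·7.26²·21.2) = 7.122×10^-5 K/W
ΣR = 8.034×10^-8 + 0.02622 + 0.03014 + 7.122×10^-5 = 0.05643 K/W
Q = ΔT/ΣR = (-152 °C − 16.1 °C)/0.05643 = -2979 W
From the inner boundary to the aerogel blanket/expanded polystyrene interface, ΣR_partial = 0.02622 K/W.
T_interface = T_in − Q·ΣR_partial = -152 °C − (-2979)(0.02622) = -73.9 °C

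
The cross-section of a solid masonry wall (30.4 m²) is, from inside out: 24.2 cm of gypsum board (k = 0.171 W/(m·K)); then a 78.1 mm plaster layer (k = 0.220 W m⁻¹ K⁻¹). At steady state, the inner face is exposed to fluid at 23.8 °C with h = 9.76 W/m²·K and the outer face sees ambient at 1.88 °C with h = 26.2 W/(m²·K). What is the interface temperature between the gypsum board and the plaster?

T = 6.39 °C

Resistance network (inner→outer):
  R_conv,in = 1/(hA) = 1/(9.76·30.4) = 0.003370 K/W
  R_gypsum board = L/(kA) = 0.242/(0.171·30.4) = 0.04655 K/W
  R_plaster = L/(kA) = 0.0781/(0.220·30.4) = 0.01168 K/W
  R_conv,out = 1/(hA) = 1/(26.2·30.4) = 0.001256 K/W
ΣR = 0.003370 + 0.04655 + 0.01168 + 0.001256 = 0.06286 K/W
Q = ΔT/ΣR = (23.8 °C − 1.88 °C)/0.06286 = 348.7 W
From the inner boundary to the gypsum board/plaster interface, ΣR_partial = 0.04992 K/W.
T_interface = T_in − Q·ΣR_partial = 23.8 °C − (348.7)(0.04992) = 6.39 °C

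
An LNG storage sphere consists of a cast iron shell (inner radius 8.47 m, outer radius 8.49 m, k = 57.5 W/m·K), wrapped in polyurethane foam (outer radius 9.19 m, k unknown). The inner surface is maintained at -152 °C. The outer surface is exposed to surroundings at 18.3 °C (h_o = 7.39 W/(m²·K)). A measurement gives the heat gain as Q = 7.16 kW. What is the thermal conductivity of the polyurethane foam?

k = 0.0302 W/m·K

ΣR = ΔT/Q = |-152 − 18.3|/7160 = 0.02378 K/W
Known resistances:
  R_cast iron = (1/8.47 − 1/8.49)/(4πk) = 2.781×10^-4/(4π·57.5) = 3.849×10^-7 K/W
  R_conv,out = 1/(4πr²h) = 1/(4π·9.19²·7.39) = 1.275×10^-4 K/W
R_polyurethane foam = ΣR − ΣR_known = 0.02378 − 1.279×10^-4 = 0.02365 K/W
(1/r₁−1/r₂)/(4πk) = 0.02365 ⇒ k = 0.008972/(4π·0.02365) = 0.0302 W/m·K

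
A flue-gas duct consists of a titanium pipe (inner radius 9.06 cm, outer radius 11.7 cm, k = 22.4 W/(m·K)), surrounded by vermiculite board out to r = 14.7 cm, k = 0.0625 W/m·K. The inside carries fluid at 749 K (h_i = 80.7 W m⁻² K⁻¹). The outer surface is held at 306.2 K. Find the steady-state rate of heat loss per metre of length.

Series thermal resistances, inner to outer:
  R'_conv,in = 1/(2πr h) = 1/(2π·0.0906·80.7) = 0.02177 m·K/W
  R'_titanium = ln(0.117/0.0906)/(2πk) = 0.2557/(2π·22.4) = 0.001817 m·K/W
  R'_vermiculite board = ln(0.147/0.117)/(2πk) = 0.2283/(2π·0.0625) = 0.5813 m·K/W
ΣR = 0.02177 + 0.001817 + 0.5813 = 0.6049 m·K/W
Q' = ΔT/ΣR = (749 K − 306.2 K)/0.6049 = 732 W/m

Q' = 732 W/m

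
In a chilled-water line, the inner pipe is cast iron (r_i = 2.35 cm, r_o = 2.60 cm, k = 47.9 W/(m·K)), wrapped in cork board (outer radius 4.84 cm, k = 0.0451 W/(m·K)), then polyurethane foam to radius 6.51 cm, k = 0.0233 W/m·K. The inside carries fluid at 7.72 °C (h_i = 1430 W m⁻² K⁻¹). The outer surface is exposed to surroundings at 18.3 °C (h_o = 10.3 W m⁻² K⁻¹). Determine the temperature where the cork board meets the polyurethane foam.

Treat each layer as a resistance in series:
  R'_conv,in = 1/(2πr h) = 1/(2π·0.0235·1430) = 0.004736 m·K/W
  R'_cast iron = ln(0.0260/0.0235)/(2πk) = 0.1011/(2π·47.9) = 3.359×10^-4 m·K/W
  R'_cork board = ln(0.0484/0.0260)/(2πk) = 0.6214/(2π·0.0451) = 2.193 m·K/W
  R'_polyurethane foam = ln(0.0651/0.0484)/(2πk) = 0.2964/(2π·0.0233) = 2.025 m·K/W
  R'_conv,out = 1/(2πr h) = 1/(2π·0.0651·10.3) = 0.2374 m·K/W
ΣR = 0.004736 + 3.359×10^-4 + 2.193 + 2.025 + 0.2374 = 4.460 m·K/W
Q' = ΔT/ΣR = (7.72 °C − 18.3 °C)/4.460 = -2.372 W/m
From the inner boundary to the cork board/polyurethane foam interface, ΣR_partial = 2.198 m·K/W.
T_interface = T_in − Q'·ΣR_partial = 7.72 °C − (-2.372)(2.198) = 12.9 °C

T = 12.9 °C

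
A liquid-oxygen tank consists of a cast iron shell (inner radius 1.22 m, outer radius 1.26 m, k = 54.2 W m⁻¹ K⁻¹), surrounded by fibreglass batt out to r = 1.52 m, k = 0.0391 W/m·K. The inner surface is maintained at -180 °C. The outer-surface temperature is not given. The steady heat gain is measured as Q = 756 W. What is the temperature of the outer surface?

T_out = 28.9 °C

Sum the resistances:
  R_cast iron = (1/1.22 − 1/1.26)/(4πk) = 0.02602/(4π·54.2) = 3.821×10^-5 K/W
  R_fibreglass batt = (1/1.26 − 1/1.52)/(4πk) = 0.1358/(4π·0.0391) = 0.2763 K/W
ΣR = 0.2763 K/W
ΔT = Q·ΣR = 756 × 0.2763 = 208.9 K
Heat flows inward, so T_out = T_in + ΔT = -180 + 208.9 = 28.9 °C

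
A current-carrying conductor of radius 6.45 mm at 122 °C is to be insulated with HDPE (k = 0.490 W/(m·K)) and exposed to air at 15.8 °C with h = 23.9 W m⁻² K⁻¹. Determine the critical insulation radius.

r_cr = 2.05 cm

For a cylinder, r_cr = k_ins/h = 0.490/23.9 = 0.0205 m = 2.05 cm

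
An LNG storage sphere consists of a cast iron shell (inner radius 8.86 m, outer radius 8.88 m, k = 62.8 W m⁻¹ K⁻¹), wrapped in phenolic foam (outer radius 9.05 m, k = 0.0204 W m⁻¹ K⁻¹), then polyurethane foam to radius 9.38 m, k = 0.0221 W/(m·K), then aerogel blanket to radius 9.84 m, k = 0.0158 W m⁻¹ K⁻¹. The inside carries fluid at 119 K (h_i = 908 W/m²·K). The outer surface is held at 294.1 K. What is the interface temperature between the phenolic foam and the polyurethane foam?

T = 150 K

Series thermal resistances, inner to outer:
  R_conv,in = 1/(4πr²h) = 1/(4π·8.86²·908) = 1.116×10^-6 K/W
  R_cast iron = (1/8.86 − 1/8.88)/(4πk) = 2.542×10^-4/(4π·62.8) = 3.221×10^-7 K/W
  R_phenolic foam = (1/8.88 − 1/9.05)/(4πk) = 0.002115/(4π·0.0204) = 0.008252 K/W
  R_polyurethane foam = (1/9.05 − 1/9.38)/(4πk) = 0.003887/(4π·0.0221) = 0.01400 K/W
  R_aerogel blanket = (1/9.38 − 1/9.84)/(4πk) = 0.004984/(4π·0.0158) = 0.02510 K/W
ΣR = 1.116×10^-6 + 3.221×10^-7 + 0.008252 + 0.01400 + 0.02510 = 0.04735 K/W
Q = ΔT/ΣR = (119 K − 294.1 K)/0.04735 = -3698 W
From the inner boundary to the phenolic foam/polyurethane foam interface, ΣR_partial = 0.008253 K/W.
T_interface = T_in − Q·ΣR_partial = 119 K − (-3698)(0.008253) = 150 K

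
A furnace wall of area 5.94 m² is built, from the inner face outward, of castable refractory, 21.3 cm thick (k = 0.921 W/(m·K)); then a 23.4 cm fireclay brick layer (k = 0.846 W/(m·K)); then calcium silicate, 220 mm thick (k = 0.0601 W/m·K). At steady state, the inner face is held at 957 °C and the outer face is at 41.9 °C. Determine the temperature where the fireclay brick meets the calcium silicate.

T = 846 °C

Resistance network (inner→outer):
  R_castable refractory = L/(kA) = 0.213/(0.921·5.94) = 0.03893 K/W
  R_fireclay brick = L/(kA) = 0.234/(0.846·5.94) = 0.04656 K/W
  R_calcium silicate = L/(kA) = 0.220/(0.0601·5.94) = 0.6163 K/W
ΣR = 0.03893 + 0.04656 + 0.6163 = 0.7018 K/W
Q = ΔT/ΣR = (957 °C − 41.9 °C)/0.7018 = 1304 W
From the inner boundary to the fireclay brick/calcium silicate interface, ΣR_partial = 0.08549 K/W.
T_interface = T_in − Q·ΣR_partial = 957 °C − (1304)(0.08549) = 846 °C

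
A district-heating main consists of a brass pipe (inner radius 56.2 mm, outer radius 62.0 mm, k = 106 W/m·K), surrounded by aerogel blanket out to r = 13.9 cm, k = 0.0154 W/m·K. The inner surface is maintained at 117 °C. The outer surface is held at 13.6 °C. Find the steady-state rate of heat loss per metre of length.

Q' = 12.4 W/m

Series thermal resistances, inner to outer:
  R'_brass = ln(0.0620/0.0562)/(2πk) = 0.09822/(2π·106) = 1.475×10^-4 m·K/W
  R'_aerogel blanket = ln(0.139/0.0620)/(2πk) = 0.8073/(2π·0.0154) = 8.344 m·K/W
ΣR = 1.475×10^-4 + 8.344 = 8.344 m·K/W
Q' = ΔT/ΣR = (117 °C − 13.6 °C)/8.344 = 12.4 W/m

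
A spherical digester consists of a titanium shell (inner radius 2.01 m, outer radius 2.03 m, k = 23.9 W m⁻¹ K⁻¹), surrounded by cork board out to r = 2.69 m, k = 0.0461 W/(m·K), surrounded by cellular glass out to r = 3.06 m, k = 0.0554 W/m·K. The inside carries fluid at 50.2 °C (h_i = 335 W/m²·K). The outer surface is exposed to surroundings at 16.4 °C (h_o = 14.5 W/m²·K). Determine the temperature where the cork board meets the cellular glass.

T = 24.4 °C

Series thermal resistances, inner to outer:
  R_conv,in = 1/(4πr²h) = 1/(4π·2.01²·335) = 5.880×10^-5 K/W
  R_titanium = (1/2.01 − 1/2.03)/(4πk) = 0.004902/(4π·23.9) = 1.632×10^-5 K/W
  R_cork board = (1/2.03 − 1/2.69)/(4πk) = 0.1209/(4π·0.0461) = 0.2086 K/W
  R_cellular glass = (1/2.69 − 1/3.06)/(4πk) = 0.04495/(4π·0.0554) = 0.06457 K/W
  R_conv,out = 1/(4πr²h) = 1/(4π·3.06²·14.5) = 5.861×10^-4 K/W
ΣR = 5.880×10^-5 + 1.632×10^-5 + 0.2086 + 0.06457 + 5.861×10^-4 = 0.2738 K/W
Q = ΔT/ΣR = (50.2 °C − 16.4 °C)/0.2738 = 123.4 W
From the inner boundary to the cork board/cellular glass interface, ΣR_partial = 0.2087 K/W.
T_interface = T_in − Q·ΣR_partial = 50.2 °C − (123.4)(0.2087) = 24.4 °C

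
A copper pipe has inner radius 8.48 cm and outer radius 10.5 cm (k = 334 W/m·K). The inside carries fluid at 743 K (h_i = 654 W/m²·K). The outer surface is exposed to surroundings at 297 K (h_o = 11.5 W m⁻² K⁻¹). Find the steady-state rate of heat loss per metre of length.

Resistance network (inner→outer):
  R'_conv,in = 1/(2πr h) = 1/(2π·0.0848·654) = 0.002870 m·K/W
  R'_copper = ln(0.105/0.0848)/(2πk) = 0.2137/(2π·334) = 1.018×10^-4 m·K/W
  R'_conv,out = 1/(2πr h) = 1/(2π·0.105·11.5) = 0.1318 m·K/W
ΣR = 0.002870 + 1.018×10^-4 + 0.1318 = 0.1348 m·K/W
Q' = ΔT/ΣR = (743 K − 297 K)/0.1348 = 3310 W/m

Q' = 3.31 kW/m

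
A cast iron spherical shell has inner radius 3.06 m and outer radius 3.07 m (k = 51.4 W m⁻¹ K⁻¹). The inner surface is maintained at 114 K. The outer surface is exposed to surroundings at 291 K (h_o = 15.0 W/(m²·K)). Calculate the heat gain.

Resistance network (inner→outer):
  R_cast iron = (1/3.06 − 1/3.07)/(4πk) = 0.001064/(4π·51.4) = 1.648×10^-6 K/W
  R_conv,out = 1/(4πr²h) = 1/(4π·3.07²·15.0) = 5.629×10^-4 K/W
ΣR = 1.648×10^-6 + 5.629×10^-4 = 5.645×10^-4 K/W
Q = ΔT/ΣR = (114 K − 291 K)/5.645×10^-4 = -3.14×10^5 W
(Negative Q ⇒ heat flows inward; heat gain = 3.14×10^5 W.)

Q = 3.14×10^5 W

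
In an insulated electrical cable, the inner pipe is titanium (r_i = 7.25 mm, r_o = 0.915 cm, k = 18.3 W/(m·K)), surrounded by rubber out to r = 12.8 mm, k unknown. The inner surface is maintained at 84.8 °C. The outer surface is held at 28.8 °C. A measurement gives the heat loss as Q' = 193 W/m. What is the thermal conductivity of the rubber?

ΣR = ΔT/Q' = |84.8 − 28.8|/193 = 0.2902 m·K/W
Known resistances:
  R'_titanium = ln(0.00915/0.00725)/(2πk) = 0.2328/(2π·18.3) = 0.002024 m·K/W
R_rubber = ΣR − ΣR_known = 0.2902 − 0.002024 = 0.2882 m·K/W
ln(r₂/r₁)/(2πk) = 0.2882 ⇒ k = 0.3357/(2π·0.2882) = 0.185 W/m·K

k = 0.185 W/m·K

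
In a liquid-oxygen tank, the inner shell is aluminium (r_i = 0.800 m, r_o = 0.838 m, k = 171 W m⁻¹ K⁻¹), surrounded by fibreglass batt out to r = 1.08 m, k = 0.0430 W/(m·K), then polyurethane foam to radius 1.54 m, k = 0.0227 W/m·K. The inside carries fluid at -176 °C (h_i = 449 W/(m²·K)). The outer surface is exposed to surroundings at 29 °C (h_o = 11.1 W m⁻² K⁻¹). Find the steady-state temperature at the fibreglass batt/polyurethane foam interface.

Series thermal resistances, inner to outer:
  R_conv,in = 1/(4πr²h) = 1/(4π·0.800²·449) = 2.769×10^-4 K/W
  R_aluminium = (1/0.800 − 1/0.838)/(4πk) = 0.05668/(4π·171) = 2.638×10^-5 K/W
  R_fibreglass batt = (1/0.838 − 1/1.08)/(4πk) = 0.2674/(4π·0.0430) = 0.4948 K/W
  R_polyurethane foam = (1/1.08 − 1/1.54)/(4πk) = 0.2766/(4π·0.0227) = 0.9696 K/W
  R_conv,out = 1/(4πr²h) = 1/(4π·1.54²·11.1) = 0.003023 K/W
ΣR = 2.769×10^-4 + 2.638×10^-5 + 0.4948 + 0.9696 + 0.003023 = 1.468 K/W
Q = ΔT/ΣR = (-176 °C − 29 °C)/1.468 = -139.6 W
From the inner boundary to the fibreglass batt/polyurethane foam interface, ΣR_partial = 0.4951 K/W.
T_interface = T_in − Q·ΣR_partial = -176 °C − (-139.6)(0.4951) = -107 °C

T = -107 °C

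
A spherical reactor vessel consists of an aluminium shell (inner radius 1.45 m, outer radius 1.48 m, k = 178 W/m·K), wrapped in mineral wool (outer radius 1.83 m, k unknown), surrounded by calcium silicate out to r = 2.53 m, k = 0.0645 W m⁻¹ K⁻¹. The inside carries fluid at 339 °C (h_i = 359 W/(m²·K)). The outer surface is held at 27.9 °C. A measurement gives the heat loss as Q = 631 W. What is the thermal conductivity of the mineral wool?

k = 0.0336 W/m·K

ΣR = ΔT/Q = |339 − 27.9|/631 = 0.4930 K/W
Known resistances:
  R_conv,in = 1/(4πr²h) = 1/(4π·1.45²·359) = 1.054×10^-4 K/W
  R_aluminium = (1/1.45 − 1/1.48)/(4πk) = 0.01398/(4π·178) = 6.250×10^-6 K/W
  R_calcium silicate = (1/1.83 − 1/2.53)/(4πk) = 0.1512/(4π·0.0645) = 0.1865 K/W
R_mineral wool = ΣR − ΣR_known = 0.4930 − 0.1866 = 0.3064 K/W
(1/r₁−1/r₂)/(4πk) = 0.3064 ⇒ k = 0.1292/(4π·0.3064) = 0.0336 W/m·K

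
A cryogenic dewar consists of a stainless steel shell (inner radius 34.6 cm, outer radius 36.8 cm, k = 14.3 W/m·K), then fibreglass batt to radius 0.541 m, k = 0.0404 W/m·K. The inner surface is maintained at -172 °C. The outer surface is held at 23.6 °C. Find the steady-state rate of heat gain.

Treat each layer as a resistance in series:
  R_stainless steel = (1/0.346 − 1/0.368)/(4πk) = 0.1728/(4π·14.3) = 9.615×10^-4 K/W
  R_fibreglass batt = (1/0.368 − 1/0.541)/(4πk) = 0.8690/(4π·0.0404) = 1.712 K/W
ΣR = 9.615×10^-4 + 1.712 = 1.713 K/W
Q = ΔT/ΣR = (-172 °C − 23.6 °C)/1.713 = -114 W
(Negative Q ⇒ heat flows inward; heat gain = 114 W.)

Q = 114 W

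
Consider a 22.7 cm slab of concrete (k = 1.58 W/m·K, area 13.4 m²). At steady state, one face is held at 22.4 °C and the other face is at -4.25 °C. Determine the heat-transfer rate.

Q = 2.49 kW

Q = kA·ΔT/L = 1.58 × 13.4 × |22.4 °C − -4.25 °C| / 0.227 = 2490 W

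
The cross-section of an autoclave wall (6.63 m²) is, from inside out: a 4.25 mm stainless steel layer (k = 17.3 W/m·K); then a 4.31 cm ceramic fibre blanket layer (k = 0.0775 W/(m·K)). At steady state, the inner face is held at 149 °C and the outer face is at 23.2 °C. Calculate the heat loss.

Resistance network (inner→outer):
  R_stainless steel = L/(kA) = 0.00425/(17.3·6.63) = 3.705×10^-5 K/W
  R_ceramic fibre blanket = L/(kA) = 0.0431/(0.0775·6.63) = 0.08388 K/W
ΣR = 3.705×10^-5 + 0.08388 = 0.08392 K/W
Q = ΔT/ΣR = (149 °C − 23.2 °C)/0.08392 = 1500 W

Q = 1500 W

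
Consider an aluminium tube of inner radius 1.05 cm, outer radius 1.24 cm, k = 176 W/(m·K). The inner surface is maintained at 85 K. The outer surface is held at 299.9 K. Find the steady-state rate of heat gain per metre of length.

Q' = 2πk·ΔT/ln(r₂/r₁) = 2π × 176 × 214.9 / ln(0.0124/0.0105) = 1.43×10^6 W/m

Q' = 1430 kW/m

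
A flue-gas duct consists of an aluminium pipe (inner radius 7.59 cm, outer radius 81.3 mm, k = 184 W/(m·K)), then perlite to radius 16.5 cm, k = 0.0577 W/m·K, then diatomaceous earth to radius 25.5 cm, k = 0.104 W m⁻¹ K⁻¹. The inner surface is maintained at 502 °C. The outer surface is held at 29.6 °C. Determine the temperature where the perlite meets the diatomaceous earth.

T = 150 °C

Resistance network (inner→outer):
  R'_aluminium = ln(0.0813/0.0759)/(2πk) = 0.06873/(2π·184) = 5.945×10^-5 m·K/W
  R'_perlite = ln(0.165/0.0813)/(2πk) = 0.7078/(2π·0.0577) = 1.952 m·K/W
  R'_diatomaceous earth = ln(0.255/0.165)/(2πk) = 0.4353/(2π·0.104) = 0.6662 m·K/W
ΣR = 5.945×10^-5 + 1.952 + 0.6662 = 2.618 m·K/W
Q' = ΔT/ΣR = (502 °C − 29.6 °C)/2.618 = 180.4 W/m
From the inner boundary to the perlite/diatomaceous earth interface, ΣR_partial = 1.952 m·K/W.
T_interface = T_in − Q'·ΣR_partial = 502 °C − (180.4)(1.952) = 150 °C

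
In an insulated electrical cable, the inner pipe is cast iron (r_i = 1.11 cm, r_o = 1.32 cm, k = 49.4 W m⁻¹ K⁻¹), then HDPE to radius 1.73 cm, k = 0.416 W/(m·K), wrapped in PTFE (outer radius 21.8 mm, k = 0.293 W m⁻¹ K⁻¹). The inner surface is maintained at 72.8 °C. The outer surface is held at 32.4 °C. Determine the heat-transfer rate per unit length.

Resistance network (inner→outer):
  R'_cast iron = ln(0.0132/0.0111)/(2πk) = 0.1733/(2π·49.4) = 5.582×10^-4 m·K/W
  R'_HDPE = ln(0.0173/0.0132)/(2πk) = 0.2705/(2π·0.416) = 0.1035 m·K/W
  R'_PTFE = ln(0.0218/0.0173)/(2πk) = 0.2312/(2π·0.293) = 0.1256 m·K/W
ΣR = 5.582×10^-4 + 0.1035 + 0.1256 = 0.2297 m·K/W
Q' = ΔT/ΣR = (72.8 °C − 32.4 °C)/0.2297 = 176 W/m

Q' = 176 W/m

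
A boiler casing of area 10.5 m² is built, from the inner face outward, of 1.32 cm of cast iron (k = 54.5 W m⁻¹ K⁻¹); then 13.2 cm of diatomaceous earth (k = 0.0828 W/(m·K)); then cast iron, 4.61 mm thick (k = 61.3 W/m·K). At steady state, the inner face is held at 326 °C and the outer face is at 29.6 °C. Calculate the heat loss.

Treat each layer as a resistance in series:
  R_cast iron = L/(kA) = 0.0132/(54.5·10.5) = 2.307×10^-5 K/W
  R_diatomaceous earth = L/(kA) = 0.132/(0.0828·10.5) = 0.1518 K/W
  R_cast iron = L/(kA) = 0.00461/(61.3·10.5) = 7.162×10^-6 K/W
ΣR = 2.307×10^-5 + 0.1518 + 7.162×10^-6 = 0.1518 K/W
Q = ΔT/ΣR = (326 °C − 29.6 °C)/0.1518 = 1950 W

Q = 1950 W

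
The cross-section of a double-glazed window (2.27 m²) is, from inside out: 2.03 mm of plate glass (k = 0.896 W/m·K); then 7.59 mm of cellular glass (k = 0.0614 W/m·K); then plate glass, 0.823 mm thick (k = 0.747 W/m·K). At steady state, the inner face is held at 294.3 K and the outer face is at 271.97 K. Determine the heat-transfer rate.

Resistance network (inner→outer):
  R_plate glass = L/(kA) = 0.00203/(0.896·2.27) = 9.981×10^-4 K/W
  R_cellular glass = L/(kA) = 0.00759/(0.0614·2.27) = 0.05446 K/W
  R_plate glass = L/(kA) = 8.23×10^-4/(0.747·2.27) = 4.853×10^-4 K/W
ΣR = 9.981×10^-4 + 0.05446 + 4.853×10^-4 = 0.05594 K/W
Q = ΔT/ΣR = (294.3 K − 271.97 K)/0.05594 = 399 W

Q = 399 W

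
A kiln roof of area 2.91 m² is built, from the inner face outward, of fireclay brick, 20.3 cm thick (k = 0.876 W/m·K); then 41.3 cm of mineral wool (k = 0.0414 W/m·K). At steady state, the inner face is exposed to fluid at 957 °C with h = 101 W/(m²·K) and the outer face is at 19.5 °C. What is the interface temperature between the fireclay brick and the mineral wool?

Treat each layer as a resistance in series:
  R_conv,in = 1/(hA) = 1/(101·2.91) = 0.003402 K/W
  R_fireclay brick = L/(kA) = 0.203/(0.876·2.91) = 0.07963 K/W
  R_mineral wool = L/(kA) = 0.413/(0.0414·2.91) = 3.428 K/W
ΣR = 0.003402 + 0.07963 + 3.428 = 3.511 K/W
Q = ΔT/ΣR = (957 °C − 19.5 °C)/3.511 = 267.0 W
From the inner boundary to the fireclay brick/mineral wool interface, ΣR_partial = 0.08303 K/W.
T_interface = T_in − Q·ΣR_partial = 957 °C − (267.0)(0.08303) = 935 °C

T = 935 °C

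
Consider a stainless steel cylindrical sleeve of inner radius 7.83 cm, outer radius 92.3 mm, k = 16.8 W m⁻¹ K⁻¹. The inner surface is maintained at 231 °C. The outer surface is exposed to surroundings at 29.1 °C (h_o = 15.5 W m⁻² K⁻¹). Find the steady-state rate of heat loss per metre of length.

Treat each layer as a resistance in series:
  R'_stainless steel = ln(0.0923/0.0783)/(2πk) = 0.1645/(2π·16.8) = 0.001558 m·K/W
  R'_conv,out = 1/(2πr h) = 1/(2π·0.0923·15.5) = 0.1112 m·K/W
ΣR = 0.001558 + 0.1112 = 0.1128 m·K/W
Q' = ΔT/ΣR = (231 °C − 29.1 °C)/0.1128 = 1790 W/m

Q' = 1790 W/m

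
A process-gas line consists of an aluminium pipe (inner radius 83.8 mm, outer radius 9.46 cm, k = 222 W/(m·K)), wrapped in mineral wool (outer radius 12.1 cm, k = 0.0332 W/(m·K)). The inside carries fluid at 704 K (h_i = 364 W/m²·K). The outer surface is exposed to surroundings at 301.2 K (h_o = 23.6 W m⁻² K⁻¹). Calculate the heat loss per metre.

Q' = 325 W/m

Resistance network (inner→outer):
  R'_conv,in = 1/(2πr h) = 1/(2π·0.0838·364) = 0.005218 m·K/W
  R'_aluminium = ln(0.0946/0.0838)/(2πk) = 0.1212/(2π·222) = 8.691×10^-5 m·K/W
  R'_mineral wool = ln(0.121/0.0946)/(2πk) = 0.2461/(2π·0.0332) = 1.180 m·K/W
  R'_conv,out = 1/(2πr h) = 1/(2π·0.121·23.6) = 0.05573 m·K/W
ΣR = 0.005218 + 8.691×10^-5 + 1.180 + 0.05573 = 1.241 m·K/W
Q' = ΔT/ΣR = (704 K − 301.2 K)/1.241 = 325 W/m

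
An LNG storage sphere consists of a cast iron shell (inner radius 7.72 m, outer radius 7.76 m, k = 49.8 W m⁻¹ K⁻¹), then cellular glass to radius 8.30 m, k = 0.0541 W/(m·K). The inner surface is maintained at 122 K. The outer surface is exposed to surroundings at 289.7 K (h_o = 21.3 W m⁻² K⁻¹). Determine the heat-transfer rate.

Q = 13500 W

Treat each layer as a resistance in series:
  R_cast iron = (1/7.72 − 1/7.76)/(4πk) = 6.677×10^-4/(4π·49.8) = 1.067×10^-6 K/W
  R_cellular glass = (1/7.76 − 1/8.30)/(4πk) = 0.008384/(4π·0.0541) = 0.01233 K/W
  R_conv,out = 1/(4πr²h) = 1/(4π·8.30²·21.3) = 5.423×10^-5 K/W
ΣR = 1.067×10^-6 + 0.01233 + 5.423×10^-5 = 0.01239 K/W
Q = ΔT/ΣR = (122 K − 289.7 K)/0.01239 = -13500 W
(Negative Q ⇒ heat flows inward; heat gain = 13500 W.)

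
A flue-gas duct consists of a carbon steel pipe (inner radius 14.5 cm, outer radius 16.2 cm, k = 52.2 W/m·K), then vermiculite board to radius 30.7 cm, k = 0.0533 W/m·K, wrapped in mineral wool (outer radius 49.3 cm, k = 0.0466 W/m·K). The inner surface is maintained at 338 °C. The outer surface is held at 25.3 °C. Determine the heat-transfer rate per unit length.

Resistance network (inner→outer):
  R'_carbon steel = ln(0.162/0.145)/(2πk) = 0.1109/(2π·52.2) = 3.380×10^-4 m·K/W
  R'_vermiculite board = ln(0.307/0.162)/(2πk) = 0.6393/(2π·0.0533) = 1.909 m·K/W
  R'_mineral wool = ln(0.493/0.307)/(2πk) = 0.4737/(2π·0.0466) = 1.618 m·K/W
ΣR = 3.380×10^-4 + 1.909 + 1.618 = 3.527 m·K/W
Q' = ΔT/ΣR = (338 °C − 25.3 °C)/3.527 = 88.7 W/m

Q' = 88.7 W/m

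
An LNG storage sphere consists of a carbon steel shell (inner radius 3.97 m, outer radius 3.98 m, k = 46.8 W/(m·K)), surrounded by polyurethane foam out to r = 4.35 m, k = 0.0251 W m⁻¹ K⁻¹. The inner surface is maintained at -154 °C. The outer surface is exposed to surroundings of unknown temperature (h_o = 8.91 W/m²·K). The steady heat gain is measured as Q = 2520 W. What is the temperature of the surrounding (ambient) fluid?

T_out = 17.9 °C

Series resistances:
  R_carbon steel = (1/3.97 − 1/3.98)/(4πk) = 6.329×10^-4/(4π·46.8) = 1.076×10^-6 K/W
  R_polyurethane foam = (1/3.98 − 1/4.35)/(4πk) = 0.02137/(4π·0.0251) = 0.06776 K/W
  R_conv,out = 1/(4πr²h) = 1/(4π·4.35²·8.91) = 4.720×10^-4 K/W
ΣR = 0.06823 K/W
ΔT = Q·ΣR = 2520 × 0.06823 = 171.9 K
Heat flows inward, so T_out = T_in + ΔT = -154 + 171.9 = 17.9 °C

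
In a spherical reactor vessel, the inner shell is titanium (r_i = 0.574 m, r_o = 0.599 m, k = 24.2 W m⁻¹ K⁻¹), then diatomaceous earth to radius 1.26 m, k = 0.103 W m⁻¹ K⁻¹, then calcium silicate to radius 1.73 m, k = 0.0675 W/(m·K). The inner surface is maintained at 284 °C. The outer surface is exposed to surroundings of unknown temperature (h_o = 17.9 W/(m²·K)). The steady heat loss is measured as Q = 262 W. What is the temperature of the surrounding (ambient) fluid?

T_out = 39.7 °C

Series resistances:
  R_titanium = (1/0.574 − 1/0.599)/(4πk) = 0.07271/(4π·24.2) = 2.391×10^-4 K/W
  R_diatomaceous earth = (1/0.599 − 1/1.26)/(4πk) = 0.8758/(4π·0.103) = 0.6766 K/W
  R_calcium silicate = (1/1.26 − 1/1.73)/(4πk) = 0.2156/(4π·0.0675) = 0.2542 K/W
  R_conv,out = 1/(4πr²h) = 1/(4π·1.73²·17.9) = 0.001485 K/W
ΣR = 0.9326 K/W
ΔT = Q·ΣR = 262 × 0.9326 = 244.3 K
Heat flows outward, so T_out = T_in − ΔT = 284 − 244.3 = 39.7 °C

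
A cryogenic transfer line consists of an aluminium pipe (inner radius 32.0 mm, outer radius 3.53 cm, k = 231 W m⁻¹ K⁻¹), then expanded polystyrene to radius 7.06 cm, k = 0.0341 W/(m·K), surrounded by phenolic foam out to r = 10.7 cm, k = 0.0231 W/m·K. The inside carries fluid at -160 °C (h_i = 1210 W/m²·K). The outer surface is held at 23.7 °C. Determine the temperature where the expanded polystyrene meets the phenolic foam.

T = -62.5 °C

Series thermal resistances, inner to outer:
  R'_conv,in = 1/(2πr h) = 1/(2π·0.0320·1210) = 0.004110 m·K/W
  R'_aluminium = ln(0.0353/0.0320)/(2πk) = 0.09815/(2π·231) = 6.762×10^-5 m·K/W
  R'_expanded polystyrene = ln(0.0706/0.0353)/(2πk) = 0.6931/(2π·0.0341) = 3.235 m·K/W
  R'_phenolic foam = ln(0.107/0.0706)/(2πk) = 0.4158/(2π·0.0231) = 2.865 m·K/W
ΣR = 0.004110 + 6.762×10^-5 + 3.235 + 2.865 = 6.104 m·K/W
Q' = ΔT/ΣR = (-160 °C − 23.7 °C)/6.104 = -30.10 W/m
From the inner boundary to the expanded polystyrene/phenolic foam interface, ΣR_partial = 3.239 m·K/W.
T_interface = T_in − Q'·ΣR_partial = -160 °C − (-30.10)(3.239) = -62.5 °C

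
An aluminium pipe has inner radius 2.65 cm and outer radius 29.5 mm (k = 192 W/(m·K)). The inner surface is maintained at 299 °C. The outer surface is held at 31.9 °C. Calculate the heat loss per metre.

Q' = 2πk·ΔT/ln(r₂/r₁) = 2π × 192 × 267.1 / ln(0.0295/0.0265) = 3.00×10^6 W/m

Q' = 3.00×10^6 W/m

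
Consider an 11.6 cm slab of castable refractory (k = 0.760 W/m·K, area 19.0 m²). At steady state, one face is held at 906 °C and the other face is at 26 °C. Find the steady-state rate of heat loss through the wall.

Q = kA·ΔT/L = 0.760 × 19.0 × |906 °C − 26 °C| / 0.116 = 1.10×10^5 W

Q = 110 kW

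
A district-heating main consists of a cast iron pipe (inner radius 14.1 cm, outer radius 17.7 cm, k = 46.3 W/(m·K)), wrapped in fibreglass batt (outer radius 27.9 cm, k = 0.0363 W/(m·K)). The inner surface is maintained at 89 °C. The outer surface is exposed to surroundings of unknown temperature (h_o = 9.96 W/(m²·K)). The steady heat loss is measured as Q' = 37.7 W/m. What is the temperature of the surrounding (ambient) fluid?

Sum the resistances:
  R'_cast iron = ln(0.177/0.141)/(2πk) = 0.2274/(2π·46.3) = 7.816×10^-4 m·K/W
  R'_fibreglass batt = ln(0.279/0.177)/(2πk) = 0.4551/(2π·0.0363) = 1.995 m·K/W
  R'_conv,out = 1/(2πr h) = 1/(2π·0.279·9.96) = 0.05727 m·K/W
ΣR = 2.053 m·K/W
ΔT = Q'·ΣR = 37.7 × 2.053 = 77.40 K
Heat flows outward, so T_out = T_in − ΔT = 89 − 77.40 = 11.6 °C

T_out = 11.6 °C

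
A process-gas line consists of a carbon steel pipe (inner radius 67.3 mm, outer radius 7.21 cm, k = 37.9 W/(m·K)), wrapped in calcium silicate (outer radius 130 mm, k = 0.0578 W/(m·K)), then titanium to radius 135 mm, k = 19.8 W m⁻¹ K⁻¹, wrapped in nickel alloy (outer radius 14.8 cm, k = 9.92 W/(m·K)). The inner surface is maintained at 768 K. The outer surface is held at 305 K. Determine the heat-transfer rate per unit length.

Resistance network (inner→outer):
  R'_carbon steel = ln(0.0721/0.0673)/(2πk) = 0.06889/(2π·37.9) = 2.893×10^-4 m·K/W
  R'_calcium silicate = ln(0.130/0.0721)/(2πk) = 0.5895/(2π·0.0578) = 1.623 m·K/W
  R'_titanium = ln(0.135/0.130)/(2πk) = 0.03774/(2π·19.8) = 3.034×10^-4 m·K/W
  R'_nickel alloy = ln(0.148/0.135)/(2πk) = 0.09194/(2π·9.92) = 0.001475 m·K/W
ΣR = 2.893×10^-4 + 1.623 + 3.034×10^-4 + 0.001475 = 1.625 m·K/W
Q' = ΔT/ΣR = (768 K − 305 K)/1.625 = 285 W/m

Q' = 285 W/m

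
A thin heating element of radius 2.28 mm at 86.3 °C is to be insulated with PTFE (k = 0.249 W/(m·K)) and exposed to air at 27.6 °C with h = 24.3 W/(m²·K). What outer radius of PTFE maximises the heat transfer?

For a cylinder, r_cr = k_ins/h = 0.249/24.3 = 0.0102 m = 1.02 cm

r_cr = 1.02 cm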